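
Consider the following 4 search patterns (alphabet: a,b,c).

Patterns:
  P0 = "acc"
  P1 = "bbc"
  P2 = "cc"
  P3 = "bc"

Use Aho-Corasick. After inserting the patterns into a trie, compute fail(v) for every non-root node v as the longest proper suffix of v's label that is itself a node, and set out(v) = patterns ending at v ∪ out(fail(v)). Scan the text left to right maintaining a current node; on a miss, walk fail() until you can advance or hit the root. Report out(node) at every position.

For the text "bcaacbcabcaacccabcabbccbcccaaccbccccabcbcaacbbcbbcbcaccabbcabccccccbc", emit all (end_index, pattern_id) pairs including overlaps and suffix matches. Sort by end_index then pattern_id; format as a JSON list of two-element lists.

Build:
Trie nodes:
  n0 'ε': a→1 b→4 c→7
  n1 'a': c→2
  n2 'ac': c→3
  n3 'acc': ·  [P0 ends]
  n4 'b': b→5 c→9
  n5 'bb': c→6
  n6 'bbc': ·  [P1 ends]
  n7 'c': c→8
  n8 'cc': ·  [P2 ends]
  n9 'bc': ·  [P3 ends]

BFS fail/out derivation:
  fail(1) 'a': from fail(0)=0 chase 'a': 0 ⇒ 0;  out=∅∪out(0)=∅
  fail(4) 'b': from fail(0)=0 chase 'b': 0 ⇒ 0;  out=∅∪out(0)=∅
  fail(7) 'c': from fail(0)=0 chase 'c': 0 ⇒ 0;  out=∅∪out(0)=∅
  fail(2) 'ac': from fail(1)=0 chase 'c': 0 ⇒ 7;  out=∅∪out(7)=∅
  fail(5) 'bb': from fail(4)=0 chase 'b': 0 ⇒ 4;  out=∅∪out(4)=∅
  fail(8) 'cc': from fail(7)=0 chase 'c': 0 ⇒ 7;  out={2}∪out(7)={2}
  fail(9) 'bc': from fail(4)=0 chase 'c': 0 ⇒ 7;  out={3}∪out(7)={3}
  fail(3) 'acc': from fail(2)=7 chase 'c': 7 ⇒ 8;  out={0}∪out(8)={0,2}
  fail(6) 'bbc': from fail(5)=4 chase 'c': 4 ⇒ 9;  out={1}∪out(9)={1,3}

Scan:
i=0 'b': node 0→4
i=1 'c': node 4→9  emit P3@[0:1]
i=2 'a': node 9→1 (via fail)
i=3 'a': node 1→1 (via fail)
i=4 'c': node 1→2
i=5 'b': node 2→4 (via fail)
i=6 'c': node 4→9  emit P3@[5:6]
i=7 'a': node 9→1 (via fail)
i=8 'b': node 1→4 (via fail)
i=9 'c': node 4→9  emit P3@[8:9]
i=10 'a': node 9→1 (via fail)
i=11 'a': node 1→1 (via fail)
i=12 'c': node 1→2
i=13 'c': node 2→3  emit P0@[11:13],P2@[12:13]
i=14 'c': node 3→8 (via fail)  emit P2@[13:14]
i=15 'a': node 8→1 (via fail)
i=16 'b': node 1→4 (via fail)
i=17 'c': node 4→9  emit P3@[16:17]
i=18 'a': node 9→1 (via fail)
i=19 'b': node 1→4 (via fail)
i=20 'b': node 4→5
i=21 'c': node 5→6  emit P1@[19:21],P3@[20:21]
i=22 'c': node 6→8 (via fail)  emit P2@[21:22]
i=23 'b': node 8→4 (via fail)
i=24 'c': node 4→9  emit P3@[23:24]
i=25 'c': node 9→8 (via fail)  emit P2@[24:25]
i=26 'c': node 8→8 (via fail)  emit P2@[25:26]
i=27 'a': node 8→1 (via fail)
i=28 'a': node 1→1 (via fail)
i=29 'c': node 1→2
i=30 'c': node 2→3  emit P0@[28:30],P2@[29:30]
i=31 'b': node 3→4 (via fail)
i=32 'c': node 4→9  emit P3@[31:32]
i=33 'c': node 9→8 (via fail)  emit P2@[32:33]
i=34 'c': node 8→8 (via fail)  emit P2@[33:34]
i=35 'c': node 8→8 (via fail)  emit P2@[34:35]
i=36 'a': node 8→1 (via fail)
i=37 'b': node 1→4 (via fail)
i=38 'c': node 4→9  emit P3@[37:38]
i=39 'b': node 9→4 (via fail)
i=40 'c': node 4→9  emit P3@[39:40]
i=41 'a': node 9→1 (via fail)
i=42 'a': node 1→1 (via fail)
i=43 'c': node 1→2
i=44 'b': node 2→4 (via fail)
i=45 'b': node 4→5
i=46 'c': node 5→6  emit P1@[44:46],P3@[45:46]
i=47 'b': node 6→4 (via fail)
i=48 'b': node 4→5
i=49 'c': node 5→6  emit P1@[47:49],P3@[48:49]
i=50 'b': node 6→4 (via fail)
i=51 'c': node 4→9  emit P3@[50:51]
i=52 'a': node 9→1 (via fail)
i=53 'c': node 1→2
i=54 'c': node 2→3  emit P0@[52:54],P2@[53:54]
i=55 'a': node 3→1 (via fail)
i=56 'b': node 1→4 (via fail)
i=57 'b': node 4→5
i=58 'c': node 5→6  emit P1@[56:58],P3@[57:58]
i=59 'a': node 6→1 (via fail)
i=60 'b': node 1→4 (via fail)
i=61 'c': node 4→9  emit P3@[60:61]
i=62 'c': node 9→8 (via fail)  emit P2@[61:62]
i=63 'c': node 8→8 (via fail)  emit P2@[62:63]
i=64 'c': node 8→8 (via fail)  emit P2@[63:64]
i=65 'c': node 8→8 (via fail)  emit P2@[64:65]
i=66 'c': node 8→8 (via fail)  emit P2@[65:66]
i=67 'b': node 8→4 (via fail)
i=68 'c': node 4→9  emit P3@[67:68]

Result: [[1,3],[6,3],[9,3],[13,0],[13,2],[14,2],[17,3],[21,1],[21,3],[22,2],[24,3],[25,2],[26,2],[30,0],[30,2],[32,3],[33,2],[34,2],[35,2],[38,3],[40,3],[46,1],[46,3],[49,1],[49,3],[51,3],[54,0],[54,2],[58,1],[58,3],[61,3],[62,2],[63,2],[64,2],[65,2],[66,2],[68,3]]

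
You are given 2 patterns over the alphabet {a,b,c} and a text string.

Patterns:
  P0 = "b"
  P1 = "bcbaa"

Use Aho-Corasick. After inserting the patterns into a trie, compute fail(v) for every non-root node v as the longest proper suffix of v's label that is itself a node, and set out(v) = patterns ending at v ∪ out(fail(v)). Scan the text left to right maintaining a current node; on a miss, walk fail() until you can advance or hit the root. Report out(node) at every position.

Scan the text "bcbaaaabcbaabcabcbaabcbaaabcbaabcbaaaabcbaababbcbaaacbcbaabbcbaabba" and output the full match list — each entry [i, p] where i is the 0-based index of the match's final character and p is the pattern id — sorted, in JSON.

Build automaton:
Trie nodes:
  n0 'ε': b→1
  n1 'b': c→2  [P0 ends]
  n2 'bc': b→3
  n3 'bcb': a→4
  n4 'bcba': a→5
  n5 'bcbaa': ·  [P1 ends]

Failure links (BFS by depth):
  n1('b'): parent n0 fail=0; on 'b' 0 → fail=0;  out {0}∪∅={0}
  n2('bc'): parent n1 fail=0; on 'c' 0 → fail=0;  out ∅∪∅=∅
  n3('bcb'): parent n2 fail=0; on 'b' 0 → fail=1;  out ∅∪{0}={0}
  n4('bcba'): parent n3 fail=1; on 'a' 1→0 → fail=0;  out ∅∪∅=∅
  n5('bcbaa'): parent n4 fail=0; on 'a' 0 → fail=0;  out {1}∪∅={1}

Text stream:
pos 0 'b': at 1  ** P0@[0:0]
pos 1 'c': at 2
pos 2 'b': at 3  ** P0@[2:2]
pos 3 'a': at 4
pos 4 'a': at 5  ** P1@[0:4]
pos 5 'a': at 0 (via fail)
pos 6 'a': at 0
pos 7 'b': at 1  ** P0@[7:7]
pos 8 'c': at 2
pos 9 'b': at 3  ** P0@[9:9]
pos 10 'a': at 4
pos 11 'a': at 5  ** P1@[7:11]
pos 12 'b': at 1 (via fail)  ** P0@[12:12]
pos 13 'c': at 2
pos 14 'a': at 0 (via fail)
pos 15 'b': at 1  ** P0@[15:15]
pos 16 'c': at 2
pos 17 'b': at 3  ** P0@[17:17]
pos 18 'a': at 4
pos 19 'a': at 5  ** P1@[15:19]
pos 20 'b': at 1 (via fail)  ** P0@[20:20]
pos 21 'c': at 2
pos 22 'b': at 3  ** P0@[22:22]
pos 23 'a': at 4
pos 24 'a': at 5  ** P1@[20:24]
pos 25 'a': at 0 (via fail)
pos 26 'b': at 1  ** P0@[26:26]
pos 27 'c': at 2
pos 28 'b': at 3  ** P0@[28:28]
pos 29 'a': at 4
pos 30 'a': at 5  ** P1@[26:30]
pos 31 'b': at 1 (via fail)  ** P0@[31:31]
pos 32 'c': at 2
pos 33 'b': at 3  ** P0@[33:33]
pos 34 'a': at 4
pos 35 'a': at 5  ** P1@[31:35]
pos 36 'a': at 0 (via fail)
pos 37 'a': at 0
pos 38 'b': at 1  ** P0@[38:38]
pos 39 'c': at 2
pos 40 'b': at 3  ** P0@[40:40]
pos 41 'a': at 4
pos 42 'a': at 5  ** P1@[38:42]
pos 43 'b': at 1 (via fail)  ** P0@[43:43]
pos 44 'a': at 0 (via fail)
pos 45 'b': at 1  ** P0@[45:45]
pos 46 'b': at 1 (via fail)  ** P0@[46:46]
pos 47 'c': at 2
pos 48 'b': at 3  ** P0@[48:48]
pos 49 'a': at 4
pos 50 'a': at 5  ** P1@[46:50]
pos 51 'a': at 0 (via fail)
pos 52 'c': at 0
pos 53 'b': at 1  ** P0@[53:53]
pos 54 'c': at 2
pos 55 'b': at 3  ** P0@[55:55]
pos 56 'a': at 4
pos 57 'a': at 5  ** P1@[53:57]
pos 58 'b': at 1 (via fail)  ** P0@[58:58]
pos 59 'b': at 1 (via fail)  ** P0@[59:59]
pos 60 'c': at 2
pos 61 'b': at 3  ** P0@[61:61]
pos 62 'a': at 4
pos 63 'a': at 5  ** P1@[59:63]
pos 64 'b': at 1 (via fail)  ** P0@[64:64]
pos 65 'b': at 1 (via fail)  ** P0@[65:65]
pos 66 'a': at 0 (via fail)

Matches: [[0,0],[2,0],[4,1],[7,0],[9,0],[11,1],[12,0],[15,0],[17,0],[19,1],[20,0],[22,0],[24,1],[26,0],[28,0],[30,1],[31,0],[33,0],[35,1],[38,0],[40,0],[42,1],[43,0],[45,0],[46,0],[48,0],[50,1],[53,0],[55,0],[57,1],[58,0],[59,0],[61,0],[63,1],[64,0],[65,0]]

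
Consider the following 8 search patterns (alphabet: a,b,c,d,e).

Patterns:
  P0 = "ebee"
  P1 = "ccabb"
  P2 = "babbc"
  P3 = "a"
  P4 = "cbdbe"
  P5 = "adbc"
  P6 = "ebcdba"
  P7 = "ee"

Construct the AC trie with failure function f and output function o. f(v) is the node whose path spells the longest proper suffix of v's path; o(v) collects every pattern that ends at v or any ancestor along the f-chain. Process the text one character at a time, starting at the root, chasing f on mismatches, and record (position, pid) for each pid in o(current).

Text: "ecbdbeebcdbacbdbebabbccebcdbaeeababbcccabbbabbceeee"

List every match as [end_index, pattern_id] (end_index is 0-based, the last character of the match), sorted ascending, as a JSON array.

Build automaton:
Trie nodes:
  0='ε' goto a→15 b→10 c→5 e→1
  1='e' goto b→2 e→27
  2='eb' goto c→23 e→3
  3='ebe' goto e→4
  4='ebee' goto ·  [P0 ends]
  5='c' goto b→16 c→6
  6='cc' goto a→7
  7='cca' goto b→8
  8='ccab' goto b→9
  9='ccabb' goto ·  [P1 ends]
  10='b' goto a→11
  11='ba' goto b→12
  12='bab' goto b→13
  13='babb' goto c→14
  14='babbc' goto ·  [P2 ends]
  15='a' goto d→20  [P3 ends]
  16='cb' goto d→17
  17='cbd' goto b→18
  18='cbdb' goto e→19
  19='cbdbe' goto ·  [P4 ends]
  20='ad' goto b→21
  21='adb' goto c→22
  22='adbc' goto ·  [P5 ends]
  23='ebc' goto d→24
  24='ebcd' goto b→25
  25='ebcdb' goto a→26
  26='ebcdba' goto ·  [P6 ends]
  27='ee' goto ·  [P7 ends]

Failure links (BFS by depth):
  fail(1) 'e': from fail(0)=0 chase 'e': 0 ⇒ 0;  out=∅∪out(0)=∅
  fail(5) 'c': from fail(0)=0 chase 'c': 0 ⇒ 0;  out=∅∪out(0)=∅
  fail(10) 'b': from fail(0)=0 chase 'b': 0 ⇒ 0;  out=∅∪out(0)=∅
  fail(15) 'a': from fail(0)=0 chase 'a': 0 ⇒ 0;  out={3}∪out(0)={3}
  fail(2) 'eb': from fail(1)=0 chase 'b': 0 ⇒ 10;  out=∅∪out(10)=∅
  fail(6) 'cc': from fail(5)=0 chase 'c': 0 ⇒ 5;  out=∅∪out(5)=∅
  fail(11) 'ba': from fail(10)=0 chase 'a': 0 ⇒ 15;  out=∅∪out(15)={3}
  fail(16) 'cb': from fail(5)=0 chase 'b': 0 ⇒ 10;  out=∅∪out(10)=∅
  fail(20) 'ad': from fail(15)=0 chase 'd': 0 ⇒ 0;  out=∅∪out(0)=∅
  fail(27) 'ee': from fail(1)=0 chase 'e': 0 ⇒ 1;  out={7}∪out(1)={7}
  fail(3) 'ebe': from fail(2)=10 chase 'e': 10→0 ⇒ 1;  out=∅∪out(1)=∅
  fail(7) 'cca': from fail(6)=5 chase 'a': 5→0 ⇒ 15;  out=∅∪out(15)={3}
  fail(12) 'bab': from fail(11)=15 chase 'b': 15→0 ⇒ 10;  out=∅∪out(10)=∅
  fail(17) 'cbd': from fail(16)=10 chase 'd': 10→0 ⇒ 0;  out=∅∪out(0)=∅
  fail(21) 'adb': from fail(20)=0 chase 'b': 0 ⇒ 10;  out=∅∪out(10)=∅
  fail(23) 'ebc': from fail(2)=10 chase 'c': 10→0 ⇒ 5;  out=∅∪out(5)=∅
  fail(4) 'ebee': from fail(3)=1 chase 'e': 1 ⇒ 27;  out={0}∪out(27)={0,7}
  fail(8) 'ccab': from fail(7)=15 chase 'b': 15→0 ⇒ 10;  out=∅∪out(10)=∅
  fail(13) 'babb': from fail(12)=10 chase 'b': 10→0 ⇒ 10;  out=∅∪out(10)=∅
  fail(18) 'cbdb': from fail(17)=0 chase 'b': 0 ⇒ 10;  out=∅∪out(10)=∅
  fail(22) 'adbc': from fail(21)=10 chase 'c': 10→0 ⇒ 5;  out={5}∪out(5)={5}
  fail(24) 'ebcd': from fail(23)=5 chase 'd': 5→0 ⇒ 0;  out=∅∪out(0)=∅
  fail(9) 'ccabb': from fail(8)=10 chase 'b': 10→0 ⇒ 10;  out={1}∪out(10)={1}
  fail(14) 'babbc': from fail(13)=10 chase 'c': 10→0 ⇒ 5;  out={2}∪out(5)={2}
  fail(19) 'cbdbe': from fail(18)=10 chase 'e': 10→0 ⇒ 1;  out={4}∪out(1)={4}
  fail(25) 'ebcdb': from fail(24)=0 chase 'b': 0 ⇒ 10;  out=∅∪out(10)=∅
  fail(26) 'ebcdba': from fail(25)=10 chase 'a': 10 ⇒ 11;  out={6}∪out(11)={3,6}

Run:
i=0 'e': node 0→1
i=1 'c': node 1→5 (fail-walked)
i=2 'b': node 5→16
i=3 'd': node 16→17
i=4 'b': node 17→18
i=5 'e': node 18→19  ** P4@[1:5]
i=6 'e': node 19→27 (fail-walked)  ** P7@[5:6]
i=7 'b': node 27→2 (fail-walked)
i=8 'c': node 2→23
i=9 'd': node 23→24
i=10 'b': node 24→25
i=11 'a': node 25→26  ** P3@[11:11],P6@[6:11]
i=12 'c': node 26→5 (fail-walked)
i=13 'b': node 5→16
i=14 'd': node 16→17
i=15 'b': node 17→18
i=16 'e': node 18→19  ** P4@[12:16]
i=17 'b': node 19→2 (fail-walked)
i=18 'a': node 2→11 (fail-walked)  ** P3@[18:18]
i=19 'b': node 11→12
i=20 'b': node 12→13
i=21 'c': node 13→14  ** P2@[17:21]
i=22 'c': node 14→6 (fail-walked)
i=23 'e': node 6→1 (fail-walked)
i=24 'b': node 1→2
i=25 'c': node 2→23
i=26 'd': node 23→24
i=27 'b': node 24→25
i=28 'a': node 25→26  ** P3@[28:28],P6@[23:28]
i=29 'e': node 26→1 (fail-walked)
i=30 'e': node 1→27  ** P7@[29:30]
i=31 'a': node 27→15 (fail-walked)  ** P3@[31:31]
i=32 'b': node 15→10 (fail-walked)
i=33 'a': node 10→11  ** P3@[33:33]
i=34 'b': node 11→12
i=35 'b': node 12→13
i=36 'c': node 13→14  ** P2@[32:36]
i=37 'c': node 14→6 (fail-walked)
i=38 'c': node 6→6 (fail-walked)
i=39 'a': node 6→7  ** P3@[39:39]
i=40 'b': node 7→8
i=41 'b': node 8→9  ** P1@[37:41]
i=42 'b': node 9→10 (fail-walked)
i=43 'a': node 10→11  ** P3@[43:43]
i=44 'b': node 11→12
i=45 'b': node 12→13
i=46 'c': node 13→14  ** P2@[42:46]
i=47 'e': node 14→1 (fail-walked)
i=48 'e': node 1→27  ** P7@[47:48]
i=49 'e': node 27→27 (fail-walked)  ** P7@[48:49]
i=50 'e': node 27→27 (fail-walked)  ** P7@[49:50]

Result: [[5,4],[6,7],[11,3],[11,6],[16,4],[18,3],[21,2],[28,3],[28,6],[30,7],[31,3],[33,3],[36,2],[39,3],[41,1],[43,3],[46,2],[48,7],[49,7],[50,7]]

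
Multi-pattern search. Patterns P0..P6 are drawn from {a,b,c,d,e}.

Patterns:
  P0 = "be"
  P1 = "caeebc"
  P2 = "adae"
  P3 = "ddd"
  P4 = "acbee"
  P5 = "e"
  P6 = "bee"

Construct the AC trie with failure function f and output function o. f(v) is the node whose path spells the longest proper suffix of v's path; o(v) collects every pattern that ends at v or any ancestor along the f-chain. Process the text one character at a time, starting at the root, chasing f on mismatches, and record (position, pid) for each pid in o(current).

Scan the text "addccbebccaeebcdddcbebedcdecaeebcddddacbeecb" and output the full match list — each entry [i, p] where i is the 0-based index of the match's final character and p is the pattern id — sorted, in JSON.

Build:
Trie nodes:
  n0 'ε': a→9 b→1 c→3 d→13 e→20
  n1 'b': e→2
  n2 'be': e→21  ←P0
  n3 'c': a→4
  n4 'ca': e→5
  n5 'cae': e→6
  n6 'caee': b→7
  n7 'caeeb': c→8
  n8 'caeebc': ·  ←P1
  n9 'a': c→16 d→10
  n10 'ad': a→11
  n11 'ada': e→12
  n12 'adae': ·  ←P2
  n13 'd': d→14
  n14 'dd': d→15
  n15 'ddd': ·  ←P3
  n16 'ac': b→17
  n17 'acb': e→18
  n18 'acbe': e→19
  n19 'acbee': ·  ←P4
  n20 'e': ·  ←P5
  n21 'bee': ·  ←P6

Failure links (BFS by depth):
  n1('b'): parent n0 fail=0; on 'b' 0 → fail=0;  out ∅∪∅=∅
  n3('c'): parent n0 fail=0; on 'c' 0 → fail=0;  out ∅∪∅=∅
  n9('a'): parent n0 fail=0; on 'a' 0 → fail=0;  out ∅∪∅=∅
  n13('d'): parent n0 fail=0; on 'd' 0 → fail=0;  out ∅∪∅=∅
  n20('e'): parent n0 fail=0; on 'e' 0 → fail=0;  out {5}∪∅={5}
  n2('be'): parent n1 fail=0; on 'e' 0 → fail=20;  out {0}∪{5}={0,5}
  n4('ca'): parent n3 fail=0; on 'a' 0 → fail=9;  out ∅∪∅=∅
  n10('ad'): parent n9 fail=0; on 'd' 0 → fail=13;  out ∅∪∅=∅
  n14('dd'): parent n13 fail=0; on 'd' 0 → fail=13;  out ∅∪∅=∅
  n16('ac'): parent n9 fail=0; on 'c' 0 → fail=3;  out ∅∪∅=∅
  n5('cae'): parent n4 fail=9; on 'e' 9→0 → fail=20;  out ∅∪{5}={5}
  n11('ada'): parent n10 fail=13; on 'a' 13→0 → fail=9;  out ∅∪∅=∅
  n15('ddd'): parent n14 fail=13; on 'd' 13 → fail=14;  out {3}∪∅={3}
  n17('acb'): parent n16 fail=3; on 'b' 3→0 → fail=1;  out ∅∪∅=∅
  n21('bee'): parent n2 fail=20; on 'e' 20→0 → fail=20;  out {6}∪{5}={5,6}
  n6('caee'): parent n5 fail=20; on 'e' 20→0 → fail=20;  out ∅∪{5}={5}
  n12('adae'): parent n11 fail=9; on 'e' 9→0 → fail=20;  out {2}∪{5}={2,5}
  n18('acbe'): parent n17 fail=1; on 'e' 1 → fail=2;  out ∅∪{0,5}={0,5}
  n7('caeeb'): parent n6 fail=20; on 'b' 20→0 → fail=1;  out ∅∪∅=∅
  n19('acbee'): parent n18 fail=2; on 'e' 2 → fail=21;  out {4}∪{5,6}={4,5,6}
  n8('caeebc'): parent n7 fail=1; on 'c' 1→0 → fail=3;  out {1}∪∅={1}

Scan:
pos 0 'a': at 9
pos 1 'd': at 10
pos 2 'd': at 14 ·f
pos 3 'c': at 3 ·f
pos 4 'c': at 3 ·f
pos 5 'b': at 1 ·f
pos 6 'e': at 2  → match P0@[5:6],P5@[6:6]
pos 7 'b': at 1 ·f
pos 8 'c': at 3 ·f
pos 9 'c': at 3 ·f
pos 10 'a': at 4
pos 11 'e': at 5  → match P5@[11:11]
pos 12 'e': at 6  → match P5@[12:12]
pos 13 'b': at 7
pos 14 'c': at 8  → match P1@[9:14]
pos 15 'd': at 13 ·f
pos 16 'd': at 14
pos 17 'd': at 15  → match P3@[15:17]
pos 18 'c': at 3 ·f
pos 19 'b': at 1 ·f
pos 20 'e': at 2  → match P0@[19:20],P5@[20:20]
pos 21 'b': at 1 ·f
pos 22 'e': at 2  → match P0@[21:22],P5@[22:22]
pos 23 'd': at 13 ·f
pos 24 'c': at 3 ·f
pos 25 'd': at 13 ·f
pos 26 'e': at 20 ·f  → match P5@[26:26]
pos 27 'c': at 3 ·f
pos 28 'a': at 4
pos 29 'e': at 5  → match P5@[29:29]
pos 30 'e': at 6  → match P5@[30:30]
pos 31 'b': at 7
pos 32 'c': at 8  → match P1@[27:32]
pos 33 'd': at 13 ·f
pos 34 'd': at 14
pos 35 'd': at 15  → match P3@[33:35]
pos 36 'd': at 15 ·f  → match P3@[34:36]
pos 37 'a': at 9 ·f
pos 38 'c': at 16
pos 39 'b': at 17
pos 40 'e': at 18  → match P0@[39:40],P5@[40:40]
pos 41 'e': at 19  → match P4@[37:41],P5@[41:41],P6@[39:41]
pos 42 'c': at 3 ·f
pos 43 'b': at 1 ·f

Result: [[6,0],[6,5],[11,5],[12,5],[14,1],[17,3],[20,0],[20,5],[22,0],[22,5],[26,5],[29,5],[30,5],[32,1],[35,3],[36,3],[40,0],[40,5],[41,4],[41,5],[41,6]]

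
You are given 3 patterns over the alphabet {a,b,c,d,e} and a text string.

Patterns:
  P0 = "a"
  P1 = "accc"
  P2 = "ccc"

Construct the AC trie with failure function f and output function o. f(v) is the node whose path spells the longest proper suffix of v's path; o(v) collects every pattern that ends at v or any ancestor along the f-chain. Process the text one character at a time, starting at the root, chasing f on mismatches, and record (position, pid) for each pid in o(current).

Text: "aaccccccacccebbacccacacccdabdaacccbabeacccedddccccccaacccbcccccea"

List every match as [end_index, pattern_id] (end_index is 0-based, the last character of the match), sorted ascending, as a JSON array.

Construct AC machine:
Trie nodes:
  0='ε' goto a→1 c→5
  1='a' goto c→2  [P0 ends]
  2='ac' goto c→3
  3='acc' goto c→4
  4='accc' goto ·  [P1 ends]
  5='c' goto c→6
  6='cc' goto c→7
  7='ccc' goto ·  [P2 ends]

Failure links (BFS by depth):
  fail(1) 'a': from fail(0)=0 chase 'a': 0 ⇒ 0;  out={0}∪out(0)={0}
  fail(5) 'c': from fail(0)=0 chase 'c': 0 ⇒ 0;  out=∅∪out(0)=∅
  fail(2) 'ac': from fail(1)=0 chase 'c': 0 ⇒ 5;  out=∅∪out(5)=∅
  fail(6) 'cc': from fail(5)=0 chase 'c': 0 ⇒ 5;  out=∅∪out(5)=∅
  fail(3) 'acc': from fail(2)=5 chase 'c': 5 ⇒ 6;  out=∅∪out(6)=∅
  fail(7) 'ccc': from fail(6)=5 chase 'c': 5 ⇒ 6;  out={2}∪out(6)={2}
  fail(4) 'accc': from fail(3)=6 chase 'c': 6 ⇒ 7;  out={1}∪out(7)={1,2}

Run:
[0] read 'a'  n0⇒n1  ** P0@[0:0]
[1] read 'a'  n1⇒n1 (via fail)  ** P0@[1:1]
[2] read 'c'  n1⇒n2
[3] read 'c'  n2⇒n3
[4] read 'c'  n3⇒n4  ** P1@[1:4],P2@[2:4]
[5] read 'c'  n4⇒n7 (via fail)  ** P2@[3:5]
[6] read 'c'  n7⇒n7 (via fail)  ** P2@[4:6]
[7] read 'c'  n7⇒n7 (via fail)  ** P2@[5:7]
[8] read 'a'  n7⇒n1 (via fail)  ** P0@[8:8]
[9] read 'c'  n1⇒n2
[10] read 'c'  n2⇒n3
[11] read 'c'  n3⇒n4  ** P1@[8:11],P2@[9:11]
[12] read 'e'  n4⇒n0 (via fail)
[13] read 'b'  n0⇒n0
[14] read 'b'  n0⇒n0
[15] read 'a'  n0⇒n1  ** P0@[15:15]
[16] read 'c'  n1⇒n2
[17] read 'c'  n2⇒n3
[18] read 'c'  n3⇒n4  ** P1@[15:18],P2@[16:18]
[19] read 'a'  n4⇒n1 (via fail)  ** P0@[19:19]
[20] read 'c'  n1⇒n2
[21] read 'a'  n2⇒n1 (via fail)  ** P0@[21:21]
[22] read 'c'  n1⇒n2
[23] read 'c'  n2⇒n3
[24] read 'c'  n3⇒n4  ** P1@[21:24],P2@[22:24]
[25] read 'd'  n4⇒n0 (via fail)
[26] read 'a'  n0⇒n1  ** P0@[26:26]
[27] read 'b'  n1⇒n0 (via fail)
[28] read 'd'  n0⇒n0
[29] read 'a'  n0⇒n1  ** P0@[29:29]
[30] read 'a'  n1⇒n1 (via fail)  ** P0@[30:30]
[31] read 'c'  n1⇒n2
[32] read 'c'  n2⇒n3
[33] read 'c'  n3⇒n4  ** P1@[30:33],P2@[31:33]
[34] read 'b'  n4⇒n0 (via fail)
[35] read 'a'  n0⇒n1  ** P0@[35:35]
[36] read 'b'  n1⇒n0 (via fail)
[37] read 'e'  n0⇒n0
[38] read 'a'  n0⇒n1  ** P0@[38:38]
[39] read 'c'  n1⇒n2
[40] read 'c'  n2⇒n3
[41] read 'c'  n3⇒n4  ** P1@[38:41],P2@[39:41]
[42] read 'e'  n4⇒n0 (via fail)
[43] read 'd'  n0⇒n0
[44] read 'd'  n0⇒n0
[45] read 'd'  n0⇒n0
[46] read 'c'  n0⇒n5
[47] read 'c'  n5⇒n6
[48] read 'c'  n6⇒n7  ** P2@[46:48]
[49] read 'c'  n7⇒n7 (via fail)  ** P2@[47:49]
[50] read 'c'  n7⇒n7 (via fail)  ** P2@[48:50]
[51] read 'c'  n7⇒n7 (via fail)  ** P2@[49:51]
[52] read 'a'  n7⇒n1 (via fail)  ** P0@[52:52]
[53] read 'a'  n1⇒n1 (via fail)  ** P0@[53:53]
[54] read 'c'  n1⇒n2
[55] read 'c'  n2⇒n3
[56] read 'c'  n3⇒n4  ** P1@[53:56],P2@[54:56]
[57] read 'b'  n4⇒n0 (via fail)
[58] read 'c'  n0⇒n5
[59] read 'c'  n5⇒n6
[60] read 'c'  n6⇒n7  ** P2@[58:60]
[61] read 'c'  n7⇒n7 (via fail)  ** P2@[59:61]
[62] read 'c'  n7⇒n7 (via fail)  ** P2@[60:62]
[63] read 'e'  n7⇒n0 (via fail)
[64] read 'a'  n0⇒n1  ** P0@[64:64]

Result: [[0,0],[1,0],[4,1],[4,2],[5,2],[6,2],[7,2],[8,0],[11,1],[11,2],[15,0],[18,1],[18,2],[19,0],[21,0],[24,1],[24,2],[26,0],[29,0],[30,0],[33,1],[33,2],[35,0],[38,0],[41,1],[41,2],[48,2],[49,2],[50,2],[51,2],[52,0],[53,0],[56,1],[56,2],[60,2],[61,2],[62,2],[64,0]]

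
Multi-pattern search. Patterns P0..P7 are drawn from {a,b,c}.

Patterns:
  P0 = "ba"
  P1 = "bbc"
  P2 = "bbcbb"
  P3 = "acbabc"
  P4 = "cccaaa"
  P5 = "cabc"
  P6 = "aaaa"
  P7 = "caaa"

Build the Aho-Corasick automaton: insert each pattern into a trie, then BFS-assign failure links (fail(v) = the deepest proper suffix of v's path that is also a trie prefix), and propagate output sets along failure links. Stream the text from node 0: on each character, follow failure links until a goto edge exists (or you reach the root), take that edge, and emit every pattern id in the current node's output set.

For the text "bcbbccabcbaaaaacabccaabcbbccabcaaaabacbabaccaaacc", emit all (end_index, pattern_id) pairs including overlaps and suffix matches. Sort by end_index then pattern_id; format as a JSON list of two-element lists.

Build:
Trie nodes:
  0='ε' goto a→7 b→1 c→13
  1='b' goto a→2 b→3
  2='ba' goto ·  ←P0
  3='bb' goto c→4
  4='bbc' goto b→5  ←P1
  5='bbcb' goto b→6
  6='bbcbb' goto ·  ←P2
  7='a' goto a→22 c→8
  8='ac' goto b→9
  9='acb' goto a→10
  10='acba' goto b→11
  11='acbab' goto c→12
  12='acbabc' goto ·  ←P3
  13='c' goto a→19 c→14
  14='cc' goto c→15
  15='ccc' goto a→16
  16='ccca' goto a→17
  17='cccaa' goto a→18
  18='cccaaa' goto ·  ←P4
  19='ca' goto a→25 b→20
  20='cab' goto c→21
  21='cabc' goto ·  ←P5
  22='aa' goto a→23
  23='aaa' goto a→24
  24='aaaa' goto ·  ←P6
  25='caa' goto a→26
  26='caaa' goto ·  ←P7

Failure links (BFS by depth):
  n1('b'): parent n0 fail=0; on 'b' 0 → fail=0;  out ∅∪∅=∅
  n7('a'): parent n0 fail=0; on 'a' 0 → fail=0;  out ∅∪∅=∅
  n13('c'): parent n0 fail=0; on 'c' 0 → fail=0;  out ∅∪∅=∅
  n2('ba'): parent n1 fail=0; on 'a' 0 → fail=7;  out {0}∪∅={0}
  n3('bb'): parent n1 fail=0; on 'b' 0 → fail=1;  out ∅∪∅=∅
  n8('ac'): parent n7 fail=0; on 'c' 0 → fail=13;  out ∅∪∅=∅
  n14('cc'): parent n13 fail=0; on 'c' 0 → fail=13;  out ∅∪∅=∅
  n19('ca'): parent n13 fail=0; on 'a' 0 → fail=7;  out ∅∪∅=∅
  n22('aa'): parent n7 fail=0; on 'a' 0 → fail=7;  out ∅∪∅=∅
  n4('bbc'): parent n3 fail=1; on 'c' 1→0 → fail=13;  out {1}∪∅={1}
  n9('acb'): parent n8 fail=13; on 'b' 13→0 → fail=1;  out ∅∪∅=∅
  n15('ccc'): parent n14 fail=13; on 'c' 13 → fail=14;  out ∅∪∅=∅
  n20('cab'): parent n19 fail=7; on 'b' 7→0 → fail=1;  out ∅∪∅=∅
  n23('aaa'): parent n22 fail=7; on 'a' 7 → fail=22;  out ∅∪∅=∅
  n25('caa'): parent n19 fail=7; on 'a' 7 → fail=22;  out ∅∪∅=∅
  n5('bbcb'): parent n4 fail=13; on 'b' 13→0 → fail=1;  out ∅∪∅=∅
  n10('acba'): parent n9 fail=1; on 'a' 1 → fail=2;  out ∅∪{0}={0}
  n16('ccca'): parent n15 fail=14; on 'a' 14→13 → fail=19;  out ∅∪∅=∅
  n21('cabc'): parent n20 fail=1; on 'c' 1→0 → fail=13;  out {5}∪∅={5}
  n24('aaaa'): parent n23 fail=22; on 'a' 22 → fail=23;  out {6}∪∅={6}
  n26('caaa'): parent n25 fail=22; on 'a' 22 → fail=23;  out {7}∪∅={7}
  n6('bbcbb'): parent n5 fail=1; on 'b' 1 → fail=3;  out {2}∪∅={2}
  n11('acbab'): parent n10 fail=2; on 'b' 2→7→0 → fail=1;  out ∅∪∅=∅
  n17('cccaa'): parent n16 fail=19; on 'a' 19 → fail=25;  out ∅∪∅=∅
  n12('acbabc'): parent n11 fail=1; on 'c' 1→0 → fail=13;  out {3}∪∅={3}
  n18('cccaaa'): parent n17 fail=25; on 'a' 25 → fail=26;  out {4}∪{7}={4,7}

Scan:
[0] read 'b'  n0⇒n1
[1] read 'c'  n1⇒n13 ·f
[2] read 'b'  n13⇒n1 ·f
[3] read 'b'  n1⇒n3
[4] read 'c'  n3⇒n4  ** P1@[2:4]
[5] read 'c'  n4⇒n14 ·f
[6] read 'a'  n14⇒n19 ·f
[7] read 'b'  n19⇒n20
[8] read 'c'  n20⇒n21  ** P5@[5:8]
[9] read 'b'  n21⇒n1 ·f
[10] read 'a'  n1⇒n2  ** P0@[9:10]
[11] read 'a'  n2⇒n22 ·f
[12] read 'a'  n22⇒n23
[13] read 'a'  n23⇒n24  ** P6@[10:13]
[14] read 'a'  n24⇒n24 ·f  ** P6@[11:14]
[15] read 'c'  n24⇒n8 ·f
[16] read 'a'  n8⇒n19 ·f
[17] read 'b'  n19⇒n20
[18] read 'c'  n20⇒n21  ** P5@[15:18]
[19] read 'c'  n21⇒n14 ·f
[20] read 'a'  n14⇒n19 ·f
[21] read 'a'  n19⇒n25
[22] read 'b'  n25⇒n1 ·f
[23] read 'c'  n1⇒n13 ·f
[24] read 'b'  n13⇒n1 ·f
[25] read 'b'  n1⇒n3
[26] read 'c'  n3⇒n4  ** P1@[24:26]
[27] read 'c'  n4⇒n14 ·f
[28] read 'a'  n14⇒n19 ·f
[29] read 'b'  n19⇒n20
[30] read 'c'  n20⇒n21  ** P5@[27:30]
[31] read 'a'  n21⇒n19 ·f
[32] read 'a'  n19⇒n25
[33] read 'a'  n25⇒n26  ** P7@[30:33]
[34] read 'a'  n26⇒n24 ·f  ** P6@[31:34]
[35] read 'b'  n24⇒n1 ·f
[36] read 'a'  n1⇒n2  ** P0@[35:36]
[37] read 'c'  n2⇒n8 ·f
[38] read 'b'  n8⇒n9
[39] read 'a'  n9⇒n10  ** P0@[38:39]
[40] read 'b'  n10⇒n11
[41] read 'a'  n11⇒n2 ·f  ** P0@[40:41]
[42] read 'c'  n2⇒n8 ·f
[43] read 'c'  n8⇒n14 ·f
[44] read 'a'  n14⇒n19 ·f
[45] read 'a'  n19⇒n25
[46] read 'a'  n25⇒n26  ** P7@[43:46]
[47] read 'c'  n26⇒n8 ·f
[48] read 'c'  n8⇒n14 ·f

All matches (sorted): [[4,1],[8,5],[10,0],[13,6],[14,6],[18,5],[26,1],[30,5],[33,7],[34,6],[36,0],[39,0],[41,0],[46,7]]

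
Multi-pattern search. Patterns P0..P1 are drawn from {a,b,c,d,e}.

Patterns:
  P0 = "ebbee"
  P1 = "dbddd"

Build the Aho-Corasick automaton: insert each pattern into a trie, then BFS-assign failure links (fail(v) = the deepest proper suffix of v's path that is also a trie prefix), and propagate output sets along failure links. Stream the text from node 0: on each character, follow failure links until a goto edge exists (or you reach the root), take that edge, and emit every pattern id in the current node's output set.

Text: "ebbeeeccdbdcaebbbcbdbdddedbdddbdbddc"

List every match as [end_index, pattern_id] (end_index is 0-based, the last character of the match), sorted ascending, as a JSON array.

Construct AC machine:
Trie nodes:
  0='ε' goto d→6 e→1
  1='e' goto b→2
  2='eb' goto b→3
  3='ebb' goto e→4
  4='ebbe' goto e→5
  5='ebbee' goto ·  [P0 ends]
  6='d' goto b→7
  7='db' goto d→8
  8='dbd' goto d→9
  9='dbdd' goto d→10
  10='dbddd' goto ·  [P1 ends]

Failure links (BFS by depth):
  n1('e'): parent n0 fail=0; on 'e' 0 → fail=0;  out ∅∪∅=∅
  n6('d'): parent n0 fail=0; on 'd' 0 → fail=0;  out ∅∪∅=∅
  n2('eb'): parent n1 fail=0; on 'b' 0 → fail=0;  out ∅∪∅=∅
  n7('db'): parent n6 fail=0; on 'b' 0 → fail=0;  out ∅∪∅=∅
  n3('ebb'): parent n2 fail=0; on 'b' 0 → fail=0;  out ∅∪∅=∅
  n8('dbd'): parent n7 fail=0; on 'd' 0 → fail=6;  out ∅∪∅=∅
  n4('ebbe'): parent n3 fail=0; on 'e' 0 → fail=1;  out ∅∪∅=∅
  n9('dbdd'): parent n8 fail=6; on 'd' 6→0 → fail=6;  out ∅∪∅=∅
  n5('ebbee'): parent n4 fail=1; on 'e' 1→0 → fail=1;  out {0}∪∅={0}
  n10('dbddd'): parent n9 fail=6; on 'd' 6→0 → fail=6;  out {1}∪∅={1}

Text stream:
i=0 'e': node 0→1
i=1 'b': node 1→2
i=2 'b': node 2→3
i=3 'e': node 3→4
i=4 'e': node 4→5  emit P0@[0:4]
i=5 'e': node 5→1 (via fail)
i=6 'c': node 1→0 (via fail)
i=7 'c': node 0→0
i=8 'd': node 0→6
i=9 'b': node 6→7
i=10 'd': node 7→8
i=11 'c': node 8→0 (via fail)
i=12 'a': node 0→0
i=13 'e': node 0→1
i=14 'b': node 1→2
i=15 'b': node 2→3
i=16 'b': node 3→0 (via fail)
i=17 'c': node 0→0
i=18 'b': node 0→0
i=19 'd': node 0→6
i=20 'b': node 6→7
i=21 'd': node 7→8
i=22 'd': node 8→9
i=23 'd': node 9→10  emit P1@[19:23]
i=24 'e': node 10→1 (via fail)
i=25 'd': node 1→6 (via fail)
i=26 'b': node 6→7
i=27 'd': node 7→8
i=28 'd': node 8→9
i=29 'd': node 9→10  emit P1@[25:29]
i=30 'b': node 10→7 (via fail)
i=31 'd': node 7→8
i=32 'b': node 8→7 (via fail)
i=33 'd': node 7→8
i=34 'd': node 8→9
i=35 'c': node 9→0 (via fail)

Matches: [[4,0],[23,1],[29,1]]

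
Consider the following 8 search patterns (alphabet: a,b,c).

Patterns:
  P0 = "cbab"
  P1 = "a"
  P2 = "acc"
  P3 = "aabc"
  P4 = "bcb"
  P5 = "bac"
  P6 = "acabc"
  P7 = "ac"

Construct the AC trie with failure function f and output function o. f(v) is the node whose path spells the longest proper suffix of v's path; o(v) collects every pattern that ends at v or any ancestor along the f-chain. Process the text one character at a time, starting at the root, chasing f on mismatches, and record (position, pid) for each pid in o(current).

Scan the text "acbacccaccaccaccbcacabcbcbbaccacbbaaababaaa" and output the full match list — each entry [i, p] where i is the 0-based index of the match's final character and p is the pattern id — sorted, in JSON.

Build automaton:
Trie (insert patterns):
  n0 'ε': a→5 b→11 c→1
  n1 'c': b→2
  n2 'cb': a→3
  n3 'cba': b→4
  n4 'cbab': ·  ←P0
  n5 'a': a→8 c→6  ←P1
  n6 'ac': a→16 c→7  ←P7
  n7 'acc': ·  ←P2
  n8 'aa': b→9
  n9 'aab': c→10
  n10 'aabc': ·  ←P3
  n11 'b': a→14 c→12
  n12 'bc': b→13
  n13 'bcb': ·  ←P4
  n14 'ba': c→15
  n15 'bac': ·  ←P5
  n16 'aca': b→17
  n17 'acab': c→18
  n18 'acabc': ·  ←P6

Failure links (BFS by depth):
  fail(1) 'c': from fail(0)=0 chase 'c': 0 ⇒ 0;  out=∅∪out(0)=∅
  fail(5) 'a': from fail(0)=0 chase 'a': 0 ⇒ 0;  out={1}∪out(0)={1}
  fail(11) 'b': from fail(0)=0 chase 'b': 0 ⇒ 0;  out=∅∪out(0)=∅
  fail(2) 'cb': from fail(1)=0 chase 'b': 0 ⇒ 11;  out=∅∪out(11)=∅
  fail(6) 'ac': from fail(5)=0 chase 'c': 0 ⇒ 1;  out={7}∪out(1)={7}
  fail(8) 'aa': from fail(5)=0 chase 'a': 0 ⇒ 5;  out=∅∪out(5)={1}
  fail(12) 'bc': from fail(11)=0 chase 'c': 0 ⇒ 1;  out=∅∪out(1)=∅
  fail(14) 'ba': from fail(11)=0 chase 'a': 0 ⇒ 5;  out=∅∪out(5)={1}
  fail(3) 'cba': from fail(2)=11 chase 'a': 11 ⇒ 14;  out=∅∪out(14)={1}
  fail(7) 'acc': from fail(6)=1 chase 'c': 1→0 ⇒ 1;  out={2}∪out(1)={2}
  fail(9) 'aab': from fail(8)=5 chase 'b': 5→0 ⇒ 11;  out=∅∪out(11)=∅
  fail(13) 'bcb': from fail(12)=1 chase 'b': 1 ⇒ 2;  out={4}∪out(2)={4}
  fail(15) 'bac': from fail(14)=5 chase 'c': 5 ⇒ 6;  out={5}∪out(6)={5,7}
  fail(16) 'aca': from fail(6)=1 chase 'a': 1→0 ⇒ 5;  out=∅∪out(5)={1}
  fail(4) 'cbab': from fail(3)=14 chase 'b': 14→5→0 ⇒ 11;  out={0}∪out(11)={0}
  fail(10) 'aabc': from fail(9)=11 chase 'c': 11 ⇒ 12;  out={3}∪out(12)={3}
  fail(17) 'acab': from fail(16)=5 chase 'b': 5→0 ⇒ 11;  out=∅∪out(11)=∅
  fail(18) 'acabc': from fail(17)=11 chase 'c': 11 ⇒ 12;  out={6}∪out(12)={6}

Run:
i=0 'a': node 0→5  emit P1@[0:0]
i=1 'c': node 5→6  emit P7@[0:1]
i=2 'b': node 6→2 (via fail)
i=3 'a': node 2→3  emit P1@[3:3]
i=4 'c': node 3→15 (via fail)  emit P5@[2:4],P7@[3:4]
i=5 'c': node 15→7 (via fail)  emit P2@[3:5]
i=6 'c': node 7→1 (via fail)
i=7 'a': node 1→5 (via fail)  emit P1@[7:7]
i=8 'c': node 5→6  emit P7@[7:8]
i=9 'c': node 6→7  emit P2@[7:9]
i=10 'a': node 7→5 (via fail)  emit P1@[10:10]
i=11 'c': node 5→6  emit P7@[10:11]
i=12 'c': node 6→7  emit P2@[10:12]
i=13 'a': node 7→5 (via fail)  emit P1@[13:13]
i=14 'c': node 5→6  emit P7@[13:14]
i=15 'c': node 6→7  emit P2@[13:15]
i=16 'b': node 7→2 (via fail)
i=17 'c': node 2→12 (via fail)
i=18 'a': node 12→5 (via fail)  emit P1@[18:18]
i=19 'c': node 5→6  emit P7@[18:19]
i=20 'a': node 6→16  emit P1@[20:20]
i=21 'b': node 16→17
i=22 'c': node 17→18  emit P6@[18:22]
i=23 'b': node 18→13 (via fail)  emit P4@[21:23]
i=24 'c': node 13→12 (via fail)
i=25 'b': node 12→13  emit P4@[23:25]
i=26 'b': node 13→11 (via fail)
i=27 'a': node 11→14  emit P1@[27:27]
i=28 'c': node 14→15  emit P5@[26:28],P7@[27:28]
i=29 'c': node 15→7 (via fail)  emit P2@[27:29]
i=30 'a': node 7→5 (via fail)  emit P1@[30:30]
i=31 'c': node 5→6  emit P7@[30:31]
i=32 'b': node 6→2 (via fail)
i=33 'b': node 2→11 (via fail)
i=34 'a': node 11→14  emit P1@[34:34]
i=35 'a': node 14→8 (via fail)  emit P1@[35:35]
i=36 'a': node 8→8 (via fail)  emit P1@[36:36]
i=37 'b': node 8→9
i=38 'a': node 9→14 (via fail)  emit P1@[38:38]
i=39 'b': node 14→11 (via fail)
i=40 'a': node 11→14  emit P1@[40:40]
i=41 'a': node 14→8 (via fail)  emit P1@[41:41]
i=42 'a': node 8→8 (via fail)  emit P1@[42:42]

All matches (sorted): [[0,1],[1,7],[3,1],[4,5],[4,7],[5,2],[7,1],[8,7],[9,2],[10,1],[11,7],[12,2],[13,1],[14,7],[15,2],[18,1],[19,7],[20,1],[22,6],[23,4],[25,4],[27,1],[28,5],[28,7],[29,2],[30,1],[31,7],[34,1],[35,1],[36,1],[38,1],[40,1],[41,1],[42,1]]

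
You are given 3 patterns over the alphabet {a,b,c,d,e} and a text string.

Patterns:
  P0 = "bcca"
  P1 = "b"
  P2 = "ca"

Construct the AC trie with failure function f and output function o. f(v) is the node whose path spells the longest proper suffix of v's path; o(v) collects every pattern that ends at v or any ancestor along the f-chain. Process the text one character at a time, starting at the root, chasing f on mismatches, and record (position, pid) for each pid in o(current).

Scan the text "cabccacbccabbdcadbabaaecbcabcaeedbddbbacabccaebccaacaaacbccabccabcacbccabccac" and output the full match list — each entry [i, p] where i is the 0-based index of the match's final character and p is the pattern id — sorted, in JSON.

Construct AC machine:
Trie nodes:
  n0 'ε': b→1 c→5
  n1 'b': c→2  ←P1
  n2 'bc': c→3
  n3 'bcc': a→4
  n4 'bcca': ·  ←P0
  n5 'c': a→6
  n6 'ca': ·  ←P2

BFS fail/out derivation:
  fail(1) 'b': from fail(0)=0 chase 'b': 0 ⇒ 0;  out={1}∪out(0)={1}
  fail(5) 'c': from fail(0)=0 chase 'c': 0 ⇒ 0;  out=∅∪out(0)=∅
  fail(2) 'bc': from fail(1)=0 chase 'c': 0 ⇒ 5;  out=∅∪out(5)=∅
  fail(6) 'ca': from fail(5)=0 chase 'a': 0 ⇒ 0;  out={2}∪out(0)={2}
  fail(3) 'bcc': from fail(2)=5 chase 'c': 5→0 ⇒ 5;  out=∅∪out(5)=∅
  fail(4) 'bcca': from fail(3)=5 chase 'a': 5 ⇒ 6;  out={0}∪out(6)={0,2}

Scan:
[0] read 'c'  n0⇒n5
[1] read 'a'  n5⇒n6  emit P2@[0:1]
[2] read 'b'  n6⇒n1 (fail-walked)  emit P1@[2:2]
[3] read 'c'  n1⇒n2
[4] read 'c'  n2⇒n3
[5] read 'a'  n3⇒n4  emit P0@[2:5],P2@[4:5]
[6] read 'c'  n4⇒n5 (fail-walked)
[7] read 'b'  n5⇒n1 (fail-walked)  emit P1@[7:7]
[8] read 'c'  n1⇒n2
[9] read 'c'  n2⇒n3
[10] read 'a'  n3⇒n4  emit P0@[7:10],P2@[9:10]
[11] read 'b'  n4⇒n1 (fail-walked)  emit P1@[11:11]
[12] read 'b'  n1⇒n1 (fail-walked)  emit P1@[12:12]
[13] read 'd'  n1⇒n0 (fail-walked)
[14] read 'c'  n0⇒n5
[15] read 'a'  n5⇒n6  emit P2@[14:15]
[16] read 'd'  n6⇒n0 (fail-walked)
[17] read 'b'  n0⇒n1  emit P1@[17:17]
[18] read 'a'  n1⇒n0 (fail-walked)
[19] read 'b'  n0⇒n1  emit P1@[19:19]
[20] read 'a'  n1⇒n0 (fail-walked)
[21] read 'a'  n0⇒n0
[22] read 'e'  n0⇒n0
[23] read 'c'  n0⇒n5
[24] read 'b'  n5⇒n1 (fail-walked)  emit P1@[24:24]
[25] read 'c'  n1⇒n2
[26] read 'a'  n2⇒n6 (fail-walked)  emit P2@[25:26]
[27] read 'b'  n6⇒n1 (fail-walked)  emit P1@[27:27]
[28] read 'c'  n1⇒n2
[29] read 'a'  n2⇒n6 (fail-walked)  emit P2@[28:29]
[30] read 'e'  n6⇒n0 (fail-walked)
[31] read 'e'  n0⇒n0
[32] read 'd'  n0⇒n0
[33] read 'b'  n0⇒n1  emit P1@[33:33]
[34] read 'd'  n1⇒n0 (fail-walked)
[35] read 'd'  n0⇒n0
[36] read 'b'  n0⇒n1  emit P1@[36:36]
[37] read 'b'  n1⇒n1 (fail-walked)  emit P1@[37:37]
[38] read 'a'  n1⇒n0 (fail-walked)
[39] read 'c'  n0⇒n5
[40] read 'a'  n5⇒n6  emit P2@[39:40]
[41] read 'b'  n6⇒n1 (fail-walked)  emit P1@[41:41]
[42] read 'c'  n1⇒n2
[43] read 'c'  n2⇒n3
[44] read 'a'  n3⇒n4  emit P0@[41:44],P2@[43:44]
[45] read 'e'  n4⇒n0 (fail-walked)
[46] read 'b'  n0⇒n1  emit P1@[46:46]
[47] read 'c'  n1⇒n2
[48] read 'c'  n2⇒n3
[49] read 'a'  n3⇒n4  emit P0@[46:49],P2@[48:49]
[50] read 'a'  n4⇒n0 (fail-walked)
[51] read 'c'  n0⇒n5
[52] read 'a'  n5⇒n6  emit P2@[51:52]
[53] read 'a'  n6⇒n0 (fail-walked)
[54] read 'a'  n0⇒n0
[55] read 'c'  n0⇒n5
[56] read 'b'  n5⇒n1 (fail-walked)  emit P1@[56:56]
[57] read 'c'  n1⇒n2
[58] read 'c'  n2⇒n3
[59] read 'a'  n3⇒n4  emit P0@[56:59],P2@[58:59]
[60] read 'b'  n4⇒n1 (fail-walked)  emit P1@[60:60]
[61] read 'c'  n1⇒n2
[62] read 'c'  n2⇒n3
[63] read 'a'  n3⇒n4  emit P0@[60:63],P2@[62:63]
[64] read 'b'  n4⇒n1 (fail-walked)  emit P1@[64:64]
[65] read 'c'  n1⇒n2
[66] read 'a'  n2⇒n6 (fail-walked)  emit P2@[65:66]
[67] read 'c'  n6⇒n5 (fail-walked)
[68] read 'b'  n5⇒n1 (fail-walked)  emit P1@[68:68]
[69] read 'c'  n1⇒n2
[70] read 'c'  n2⇒n3
[71] read 'a'  n3⇒n4  emit P0@[68:71],P2@[70:71]
[72] read 'b'  n4⇒n1 (fail-walked)  emit P1@[72:72]
[73] read 'c'  n1⇒n2
[74] read 'c'  n2⇒n3
[75] read 'a'  n3⇒n4  emit P0@[72:75],P2@[74:75]
[76] read 'c'  n4⇒n5 (fail-walked)

All matches (sorted): [[1,2],[2,1],[5,0],[5,2],[7,1],[10,0],[10,2],[11,1],[12,1],[15,2],[17,1],[19,1],[24,1],[26,2],[27,1],[29,2],[33,1],[36,1],[37,1],[40,2],[41,1],[44,0],[44,2],[46,1],[49,0],[49,2],[52,2],[56,1],[59,0],[59,2],[60,1],[63,0],[63,2],[64,1],[66,2],[68,1],[71,0],[71,2],[72,1],[75,0],[75,2]]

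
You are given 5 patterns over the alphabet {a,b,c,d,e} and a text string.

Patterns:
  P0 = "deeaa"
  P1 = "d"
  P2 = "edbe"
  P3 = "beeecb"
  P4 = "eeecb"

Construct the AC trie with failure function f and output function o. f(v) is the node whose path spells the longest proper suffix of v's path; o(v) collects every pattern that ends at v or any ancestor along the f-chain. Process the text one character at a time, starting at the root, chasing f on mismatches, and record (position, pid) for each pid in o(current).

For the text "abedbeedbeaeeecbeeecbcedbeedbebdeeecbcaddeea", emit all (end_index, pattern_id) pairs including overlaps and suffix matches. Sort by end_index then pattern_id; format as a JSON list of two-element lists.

Build automaton:
Trie (insert patterns):
  0='ε' goto b→10 d→1 e→6
  1='d' goto e→2  [P1 ends]
  2='de' goto e→3
  3='dee' goto a→4
  4='deea' goto a→5
  5='deeaa' goto ·  [P0 ends]
  6='e' goto d→7 e→16
  7='ed' goto b→8
  8='edb' goto e→9
  9='edbe' goto ·  [P2 ends]
  10='b' goto e→11
  11='be' goto e→12
  12='bee' goto e→13
  13='beee' goto c→14
  14='beeec' goto b→15
  15='beeecb' goto ·  [P3 ends]
  16='ee' goto e→17
  17='eee' goto c→18
  18='eeec' goto b→19
  19='eeecb' goto ·  [P4 ends]

Failure links (BFS by depth):
  fail(1) 'd': from fail(0)=0 chase 'd': 0 ⇒ 0;  out={1}∪out(0)={1}
  fail(6) 'e': from fail(0)=0 chase 'e': 0 ⇒ 0;  out=∅∪out(0)=∅
  fail(10) 'b': from fail(0)=0 chase 'b': 0 ⇒ 0;  out=∅∪out(0)=∅
  fail(2) 'de': from fail(1)=0 chase 'e': 0 ⇒ 6;  out=∅∪out(6)=∅
  fail(7) 'ed': from fail(6)=0 chase 'd': 0 ⇒ 1;  out=∅∪out(1)={1}
  fail(11) 'be': from fail(10)=0 chase 'e': 0 ⇒ 6;  out=∅∪out(6)=∅
  fail(16) 'ee': from fail(6)=0 chase 'e': 0 ⇒ 6;  out=∅∪out(6)=∅
  fail(3) 'dee': from fail(2)=6 chase 'e': 6 ⇒ 16;  out=∅∪out(16)=∅
  fail(8) 'edb': from fail(7)=1 chase 'b': 1→0 ⇒ 10;  out=∅∪out(10)=∅
  fail(12) 'bee': from fail(11)=6 chase 'e': 6 ⇒ 16;  out=∅∪out(16)=∅
  fail(17) 'eee': from fail(16)=6 chase 'e': 6 ⇒ 16;  out=∅∪out(16)=∅
  fail(4) 'deea': from fail(3)=16 chase 'a': 16→6→0 ⇒ 0;  out=∅∪out(0)=∅
  fail(9) 'edbe': from fail(8)=10 chase 'e': 10 ⇒ 11;  out={2}∪out(11)={2}
  fail(13) 'beee': from fail(12)=16 chase 'e': 16 ⇒ 17;  out=∅∪out(17)=∅
  fail(18) 'eeec': from fail(17)=16 chase 'c': 16→6→0 ⇒ 0;  out=∅∪out(0)=∅
  fail(5) 'deeaa': from fail(4)=0 chase 'a': 0 ⇒ 0;  out={0}∪out(0)={0}
  fail(14) 'beeec': from fail(13)=17 chase 'c': 17 ⇒ 18;  out=∅∪out(18)=∅
  fail(19) 'eeecb': from fail(18)=0 chase 'b': 0 ⇒ 10;  out={4}∪out(10)={4}
  fail(15) 'beeecb': from fail(14)=18 chase 'b': 18 ⇒ 19;  out={3}∪out(19)={3,4}

Text stream:
i=0 'a': node 0→0
i=1 'b': node 0→10
i=2 'e': node 10→11
i=3 'd': node 11→7 (fail-walked)  → match P1@[3:3]
i=4 'b': node 7→8
i=5 'e': node 8→9  → match P2@[2:5]
i=6 'e': node 9→12 (fail-walked)
i=7 'd': node 12→7 (fail-walked)  → match P1@[7:7]
i=8 'b': node 7→8
i=9 'e': node 8→9  → match P2@[6:9]
i=10 'a': node 9→0 (fail-walked)
i=11 'e': node 0→6
i=12 'e': node 6→16
i=13 'e': node 16→17
i=14 'c': node 17→18
i=15 'b': node 18→19  → match P4@[11:15]
i=16 'e': node 19→11 (fail-walked)
i=17 'e': node 11→12
i=18 'e': node 12→13
i=19 'c': node 13→14
i=20 'b': node 14→15  → match P3@[15:20],P4@[16:20]
i=21 'c': node 15→0 (fail-walked)
i=22 'e': node 0→6
i=23 'd': node 6→7  → match P1@[23:23]
i=24 'b': node 7→8
i=25 'e': node 8→9  → match P2@[22:25]
i=26 'e': node 9→12 (fail-walked)
i=27 'd': node 12→7 (fail-walked)  → match P1@[27:27]
i=28 'b': node 7→8
i=29 'e': node 8→9  → match P2@[26:29]
i=30 'b': node 9→10 (fail-walked)
i=31 'd': node 10→1 (fail-walked)  → match P1@[31:31]
i=32 'e': node 1→2
i=33 'e': node 2→3
i=34 'e': node 3→17 (fail-walked)
i=35 'c': node 17→18
i=36 'b': node 18→19  → match P4@[32:36]
i=37 'c': node 19→0 (fail-walked)
i=38 'a': node 0→0
i=39 'd': node 0→1  → match P1@[39:39]
i=40 'd': node 1→1 (fail-walked)  → match P1@[40:40]
i=41 'e': node 1→2
i=42 'e': node 2→3
i=43 'a': node 3→4

All matches (sorted): [[3,1],[5,2],[7,1],[9,2],[15,4],[20,3],[20,4],[23,1],[25,2],[27,1],[29,2],[31,1],[36,4],[39,1],[40,1]]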